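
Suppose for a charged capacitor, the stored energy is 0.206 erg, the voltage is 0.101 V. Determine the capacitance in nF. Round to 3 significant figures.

4040 nF

Rearranging: C = 2E/V².
E = 0.206 erg = 2.060×10^-8 J; V = 0.101 V.
C = 4.039×10^-6 F
4.039×10^-6 F × (1 nF / 1.000×10^-9 F) = 4039 nF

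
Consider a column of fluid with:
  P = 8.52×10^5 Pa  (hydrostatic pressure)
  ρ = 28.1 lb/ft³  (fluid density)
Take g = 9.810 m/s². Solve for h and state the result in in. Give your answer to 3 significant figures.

7600 in

Rearranging P = ρ·g·h for h: h = P/(ρ·g).
P = 8.52×10^5 Pa; ρ = 28.1 lb/ft³ = 450.1 kg/m³; g = 9.810 m/s².
h = 192.9 m
192.9 m × (1 in / 0.02540 m) = 7596 in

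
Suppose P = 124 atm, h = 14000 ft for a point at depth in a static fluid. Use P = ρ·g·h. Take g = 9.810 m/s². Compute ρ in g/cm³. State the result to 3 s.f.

0.300 g/cm³

Solving P = ρ·g·h for ρ: ρ = P/(g·h).
P = 124 atm = 1.256×10^7 Pa; h = 14000 ft = 4267 m; g = 9.810 m/s².
ρ = 300.1 kg/m³
300.1 kg/m³ × (1 g/cm³ / 1000 kg/m³) = 0.3001 g/cm³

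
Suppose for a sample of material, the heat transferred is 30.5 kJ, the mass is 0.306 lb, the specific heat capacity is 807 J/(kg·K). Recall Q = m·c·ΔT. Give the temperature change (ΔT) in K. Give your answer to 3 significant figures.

Rearranging: ΔT = Q/(m·c).
Q = 30.5 kJ = 30500 J; m = 0.306 lb = 0.1388 kg; c = 807 J/(kg·K).
ΔT = 272.3 K

272 K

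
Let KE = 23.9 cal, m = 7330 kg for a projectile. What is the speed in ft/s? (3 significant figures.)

Rearranging KE = ½mv² for v: v = √(2·KE/m).
KE = 23.9 cal = 100.00 J; m = 7330 kg.
v = 0.1652 m/s
0.1652 m/s × (1 ft/s / 0.3048 m/s) = 0.5419 ft/s

0.542 ft/s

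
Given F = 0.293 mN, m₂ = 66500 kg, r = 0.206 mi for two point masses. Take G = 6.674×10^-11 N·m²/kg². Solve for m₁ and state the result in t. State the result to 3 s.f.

From Newton's law of gravitation: m₁ = F·r²/(G·m₂).
F = 0.293 mN = 2.930×10^-4 N; m₂ = 66500 kg; r = 0.206 mi = 331.5 m; G = 6.674×10^-11 N·m²/kg².
m₁ = 7.256×10^6 kg
7.256×10^6 kg × (1 t / 1000 kg) = 7256 t

7260 t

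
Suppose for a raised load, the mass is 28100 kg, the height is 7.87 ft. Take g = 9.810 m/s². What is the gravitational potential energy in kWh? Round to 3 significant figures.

Directly: PE = mgh.
m = 28100 kg; h = 7.87 ft = 2.399 m; g = 9.810 m/s².
PE = 6.612×10^5 J
6.612×10^5 J × (1 kWh / 3.600×10^6 J) = 0.1837 kWh

0.184 kWh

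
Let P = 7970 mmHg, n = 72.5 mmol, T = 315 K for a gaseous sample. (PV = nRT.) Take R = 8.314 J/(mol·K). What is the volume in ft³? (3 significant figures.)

Solving PV = nRT for V: V = nRT/P.
P = 7970 mmHg = 1.063×10^6 Pa; n = 72.5 mmol = 0.07250 mol; T = 315 K; R = 8.314 J/(mol·K).
V = 1.787×10^-4 m³
1.787×10^-4 m³ × (1 ft³ / 0.02832 m³) = 0.006310 ft³

0.00631 ft³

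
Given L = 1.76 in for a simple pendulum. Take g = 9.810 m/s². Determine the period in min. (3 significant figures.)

0.00707 min

Directly: T = 2π√(L/g).
L = 1.76 in = 0.04470 m; g = 9.810 m/s².
T = 0.4241 s
0.4241 s × (1 min / 60.00 s) = 0.007069 min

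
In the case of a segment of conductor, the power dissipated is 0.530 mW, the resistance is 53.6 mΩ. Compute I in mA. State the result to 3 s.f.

Rearranging P = I²R for I: I = √(P/R).
P = 0.530 mW = 5.300×10^-4 W; R = 53.6 mΩ = 0.05360 Ω.
I = 0.09944 A
0.09944 A × (1 mA / 0.001000 A) = 99.44 mA

99.4 mA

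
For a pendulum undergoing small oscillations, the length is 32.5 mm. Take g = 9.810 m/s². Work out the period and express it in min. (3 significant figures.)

T is given directly by: T = 2π√(L/g).
L = 32.5 mm = 0.03250 m; g = 9.810 m/s².
T = 0.3616 s
0.3616 s × (1 min / 60.00 s) = 0.006027 min

0.00603 min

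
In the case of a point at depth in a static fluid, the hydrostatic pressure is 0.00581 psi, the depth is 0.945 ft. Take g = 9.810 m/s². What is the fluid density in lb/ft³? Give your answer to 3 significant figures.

Rearranging P = ρ·g·h for ρ: ρ = P/(g·h).
P = 0.00581 psi = 40.06 Pa; h = 0.945 ft = 0.2880 m; g = 9.810 m/s².
ρ = 14.18 kg/m³
14.18 kg/m³ × (1 lb/ft³ / 16.02 kg/m³) = 0.8850 lb/ft³

0.885 lb/ft³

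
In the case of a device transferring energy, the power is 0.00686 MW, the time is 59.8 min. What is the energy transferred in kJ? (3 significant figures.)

Rearranging: W = P·t.
P = 0.00686 MW = 6860 W; t = 59.8 min = 3588 s.
W = 2.461×10^7 J  (the unit combination reduces to kg·m²/s² = J)
2.461×10^7 J × (1 kJ / 1000 J) = 24614 kJ

24600 kJ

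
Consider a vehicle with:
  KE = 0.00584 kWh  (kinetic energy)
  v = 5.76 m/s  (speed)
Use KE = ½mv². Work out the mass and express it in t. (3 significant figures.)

Rearranging: m = 2·KE/v².
KE = 0.00584 kWh = 21024 J; v = 5.76 m/s.
m = 1267 kg
1267 kg × (1 t / 1000 kg) = 1.267 t

1.27 t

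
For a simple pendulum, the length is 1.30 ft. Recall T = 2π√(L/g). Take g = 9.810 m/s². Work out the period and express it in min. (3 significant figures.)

Directly: T = 2π√(L/g).
L = 1.30 ft = 0.3962 m; g = 9.810 m/s².
T = 1.263 s
1.263 s × (1 min / 60.00 s) = 0.02105 min

0.0210 min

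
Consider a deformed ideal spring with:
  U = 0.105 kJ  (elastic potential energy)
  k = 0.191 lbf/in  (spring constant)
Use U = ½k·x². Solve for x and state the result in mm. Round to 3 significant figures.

Solving U = ½k·x² for x: x = √(2U/k).
U = 0.105 kJ = 105.0 J; k = 0.191 lbf/in = 33.45 N/m.
x = 2.506 m
2.506 m × (1 mm / 0.001000 m) = 2506 mm

2510 mm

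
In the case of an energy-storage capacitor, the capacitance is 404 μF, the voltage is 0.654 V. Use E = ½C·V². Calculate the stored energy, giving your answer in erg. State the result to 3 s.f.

Directly: E = ½CV².
C = 404 μF = 4.040×10^-4 F; V = 0.654 V.
E = 8.640×10^-5 J
8.640×10^-5 J × (1 erg / 1.000×10^-7 J) = 864.0 erg

864 erg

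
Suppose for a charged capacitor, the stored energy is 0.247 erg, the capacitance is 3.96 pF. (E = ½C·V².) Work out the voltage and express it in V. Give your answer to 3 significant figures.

Solving E = ½C·V² for V: V = √(2E/C).
E = 0.247 erg = 2.470×10^-8 J; C = 3.96 pF = 3.960×10^-12 F.
V = 111.7 V

112 V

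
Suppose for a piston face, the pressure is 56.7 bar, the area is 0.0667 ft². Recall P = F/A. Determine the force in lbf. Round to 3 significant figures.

Rearranging P = F/A for F: F = P·A.
P = 56.7 bar = 5.670×10^6 Pa; A = 0.0667 ft² = 0.006197 m².
F = 35135 N
35135 N × (1 lbf / 4.448 N) = 7899 lbf

7900 lbf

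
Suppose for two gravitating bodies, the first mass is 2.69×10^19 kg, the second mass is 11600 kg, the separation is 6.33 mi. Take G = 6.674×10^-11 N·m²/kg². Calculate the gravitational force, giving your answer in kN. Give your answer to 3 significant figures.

Directly: F = Gm₁m₂/r².
m₁ = 2.69×10^19 kg; m₂ = 11600 kg; r = 6.33 mi = 10187 m; G = 6.674×10^-11 N·m²/kg².
F = 2.007×10^5 N
2.007×10^5 N × (1 kN / 1000 N) = 200.7 kN

201 kN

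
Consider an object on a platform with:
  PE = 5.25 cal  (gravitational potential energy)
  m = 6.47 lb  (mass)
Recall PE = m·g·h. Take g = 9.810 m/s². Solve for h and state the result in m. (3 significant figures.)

Rearranging: h = PE/(m·g).
PE = 5.25 cal = 21.97 J; m = 6.47 lb = 2.935 kg; g = 9.810 m/s².
h = 0.7630 m

0.763 m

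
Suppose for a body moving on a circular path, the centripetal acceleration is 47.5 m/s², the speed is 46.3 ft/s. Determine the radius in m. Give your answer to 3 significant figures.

Rearranging a = v²/r for r: r = v²/a.
a = 47.5 m/s²; v = 46.3 ft/s = 14.11 m/s.
r = 4.193 m

4.19 m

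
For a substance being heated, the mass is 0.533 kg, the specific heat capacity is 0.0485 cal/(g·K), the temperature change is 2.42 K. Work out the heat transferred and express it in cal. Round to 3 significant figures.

62.6 cal

Q is given directly by: Q = mcΔT.
m = 0.533 kg; c = 0.0485 cal/(g·K) = 202.9 J/(kg·K); ΔT = 2.42 K.
Q = 261.7 J
261.7 J × (1 cal / 4.184 J) = 62.56 cal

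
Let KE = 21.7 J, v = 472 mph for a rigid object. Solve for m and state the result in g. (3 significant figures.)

Rearranging: m = 2·KE/v².
KE = 21.7 J; v = 472 mph = 211.0 m/s.
m = 9.748×10^-4 kg
9.748×10^-4 kg × (1 g / 0.001000 kg) = 0.9748 g

0.975 g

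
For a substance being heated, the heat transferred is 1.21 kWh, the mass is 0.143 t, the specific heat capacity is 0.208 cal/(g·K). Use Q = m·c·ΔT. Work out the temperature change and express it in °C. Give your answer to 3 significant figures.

35.0 °C

Rearranging: ΔT = Q/(m·c).
Q = 1.21 kWh = 4.356×10^6 J; m = 0.143 t = 143.0 kg; c = 0.208 cal/(g·K) = 870.3 J/(kg·K).
ΔT = 35.00 K
Since 1 °C = 1 K, 35.00 °C.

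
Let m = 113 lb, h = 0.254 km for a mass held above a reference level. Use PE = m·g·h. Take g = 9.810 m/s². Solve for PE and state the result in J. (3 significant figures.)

1.28×10^5 J

PE is given directly by: PE = mgh.
m = 113 lb = 51.26 kg; h = 0.254 km = 254.0 m; g = 9.810 m/s².
PE = 1.277×10^5 J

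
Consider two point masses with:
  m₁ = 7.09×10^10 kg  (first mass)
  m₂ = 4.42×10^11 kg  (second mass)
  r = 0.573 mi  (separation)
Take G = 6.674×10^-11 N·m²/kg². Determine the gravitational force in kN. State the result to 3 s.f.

Directly: F = Gm₁m₂/r².
m₁ = 7.09×10^10 kg; m₂ = 4.42×10^11 kg; r = 0.573 mi = 922.2 m; G = 6.674×10^-11 N·m²/kg².
F = 2.460×10^6 N  (the unit combination reduces to kg·m/s² = N)
2.460×10^6 N × (1 kN / 1000 N) = 2460 kN

2460 kN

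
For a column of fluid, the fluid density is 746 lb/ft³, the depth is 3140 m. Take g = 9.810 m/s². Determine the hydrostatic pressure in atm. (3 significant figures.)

Directly: P = ρgh.
ρ = 746 lb/ft³ = 11950 kg/m³; h = 3140 m; g = 9.810 m/s².
P = 3.681×10^8 Pa
3.681×10^8 Pa × (1 atm / 1.013×10^5 Pa) = 3633 atm

3630 atm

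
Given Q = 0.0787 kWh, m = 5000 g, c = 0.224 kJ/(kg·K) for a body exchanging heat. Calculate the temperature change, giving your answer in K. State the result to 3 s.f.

253 K

Rearranging Q = m·c·ΔT for ΔT: ΔT = Q/(m·c).
Q = 0.0787 kWh = 2.833×10^5 J; m = 5000 g = 5.000 kg; c = 0.224 kJ/(kg·K) = 224.0 J/(kg·K).
ΔT = 253.0 K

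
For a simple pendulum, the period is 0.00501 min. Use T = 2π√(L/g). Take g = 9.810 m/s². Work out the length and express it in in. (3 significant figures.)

Rearranging T = 2π√(L/g) for L: L = g·(T/2π)².
T = 0.00501 min = 0.3006 s; g = 9.810 m/s².
L = 0.02245 m
0.02245 m × (1 in / 0.02540 m) = 0.8840 in

0.884 in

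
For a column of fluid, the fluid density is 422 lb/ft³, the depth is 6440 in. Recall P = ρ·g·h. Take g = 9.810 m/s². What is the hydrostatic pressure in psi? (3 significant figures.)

Directly: P = ρgh.
ρ = 422 lb/ft³ = 6760 kg/m³; h = 6440 in = 163.6 m; g = 9.810 m/s².
P = 1.085×10^7 Pa
1.085×10^7 Pa × (1 psi / 6895 Pa) = 1573 psi

1570 psi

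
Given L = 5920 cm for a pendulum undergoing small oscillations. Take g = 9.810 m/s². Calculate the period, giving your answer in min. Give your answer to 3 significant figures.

0.257 min

T is given directly by: T = 2π√(L/g).
L = 5920 cm = 59.20 m; g = 9.810 m/s².
T = 15.43 s
15.43 s × (1 min / 60.00 s) = 0.2572 min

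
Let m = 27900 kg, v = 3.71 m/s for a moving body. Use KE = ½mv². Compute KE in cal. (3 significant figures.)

Directly: KE = ½mv².
m = 27900 kg; v = 3.71 m/s.
KE = 1.920×10^5 J  (the unit combination reduces to kg·m²/s² = J)
1.920×10^5 J × (1 cal / 4.184 J) = 45891 cal

45900 cal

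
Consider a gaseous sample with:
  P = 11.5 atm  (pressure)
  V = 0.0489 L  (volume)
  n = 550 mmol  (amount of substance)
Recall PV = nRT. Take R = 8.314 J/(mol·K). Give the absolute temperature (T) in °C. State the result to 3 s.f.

-261 °C

From the ideal-gas law: T = PV/(nR).
P = 11.5 atm = 1.165×10^6 Pa; V = 0.0489 L = 4.890×10^-5 m³; n = 550 mmol = 0.5500 mol; R = 8.314 J/(mol·K).
T = 12.46 K
12.46 K − 273.15 = -260.7 °C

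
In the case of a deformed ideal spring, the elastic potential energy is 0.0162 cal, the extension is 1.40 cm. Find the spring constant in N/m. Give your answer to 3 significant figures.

692 N/m

Rearranging: k = 2U/x².
U = 0.0162 cal = 0.06778 J; x = 1.40 cm = 0.01400 m.
k = 691.6 N/m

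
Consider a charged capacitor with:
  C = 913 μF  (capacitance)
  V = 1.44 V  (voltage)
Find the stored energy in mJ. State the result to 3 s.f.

0.947 mJ

Directly: E = ½CV².
C = 913 μF = 9.130×10^-4 F; V = 1.44 V.
E = 9.466×10^-4 J
9.466×10^-4 J × (1 mJ / 0.001000 J) = 0.9466 mJ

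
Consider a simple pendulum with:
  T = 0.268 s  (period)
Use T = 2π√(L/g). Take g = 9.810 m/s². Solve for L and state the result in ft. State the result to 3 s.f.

0.0586 ft

Rearranging: L = g·(T/2π)².
T = 0.268 s; g = 9.810 m/s².
L = 0.01785 m
0.01785 m × (1 ft / 0.3048 m) = 0.05855 ft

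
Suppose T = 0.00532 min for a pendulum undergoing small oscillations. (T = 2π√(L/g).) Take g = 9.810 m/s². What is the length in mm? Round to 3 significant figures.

25.3 mm

Rearranging: L = g·(T/2π)².
T = 0.00532 min = 0.3192 s; g = 9.810 m/s².
L = 0.02532 m
0.02532 m × (1 mm / 0.001000 m) = 25.32 mm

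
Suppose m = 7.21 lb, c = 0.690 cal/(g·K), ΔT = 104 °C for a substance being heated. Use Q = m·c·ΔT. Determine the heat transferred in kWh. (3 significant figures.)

0.273 kWh

Q is given directly by: Q = mcΔT.
m = 7.21 lb = 3.270 kg; c = 0.690 cal/(g·K) = 2887 J/(kg·K); ΔT = 104 °C = 104.0 K.
Q = 9.819×10^5 J  (the unit combination reduces to kg·m²/s² = J)
9.819×10^5 J × (1 kWh / 3.600×10^6 J) = 0.2728 kWh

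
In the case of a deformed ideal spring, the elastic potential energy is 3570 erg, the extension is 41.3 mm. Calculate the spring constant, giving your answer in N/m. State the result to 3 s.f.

0.419 N/m

Rearranging: k = 2U/x².
U = 3570 erg = 3.570×10^-4 J; x = 41.3 mm = 0.04130 m.
k = 0.4186 N/m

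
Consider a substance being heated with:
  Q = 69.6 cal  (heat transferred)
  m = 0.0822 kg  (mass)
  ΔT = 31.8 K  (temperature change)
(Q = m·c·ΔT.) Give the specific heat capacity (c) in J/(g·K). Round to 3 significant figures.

0.111 J/(g·K)

Rearranging: c = Q/(m·ΔT).
Q = 69.6 cal = 291.2 J; m = 0.0822 kg; ΔT = 31.8 K.
c = 111.4 J/(kg·K)
111.4 J/(kg·K) × (1 J/(g·K) / 1000 J/(kg·K)) = 0.1114 J/(g·K)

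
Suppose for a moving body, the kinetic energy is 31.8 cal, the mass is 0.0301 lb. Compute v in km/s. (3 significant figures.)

0.140 km/s

Rearranging: v = √(2·KE/m).
KE = 31.8 cal = 133.1 J; m = 0.0301 lb = 0.01365 kg.
v = 139.6 m/s
139.6 m/s × (1 km/s / 1000 m/s) = 0.1396 km/s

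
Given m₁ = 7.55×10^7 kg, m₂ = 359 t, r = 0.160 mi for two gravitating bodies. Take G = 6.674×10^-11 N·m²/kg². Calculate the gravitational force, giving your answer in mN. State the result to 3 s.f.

F is given directly by: F = Gm₁m₂/r².
m₁ = 7.55×10^7 kg; m₂ = 359 t = 3.590×10^5 kg; r = 0.160 mi = 257.5 m; G = 6.674×10^-11 N·m²/kg².
F = 0.02728 N  (the unit combination reduces to kg·m/s² = N)
0.02728 N × (1 mN / 0.001000 N) = 27.28 mN

27.3 mN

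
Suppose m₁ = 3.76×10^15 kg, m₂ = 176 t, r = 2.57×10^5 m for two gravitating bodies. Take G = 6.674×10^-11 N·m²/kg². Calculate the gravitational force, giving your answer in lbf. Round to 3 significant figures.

From Newton's law of gravitation: F = Gm₁m₂/r².
m₁ = 3.76×10^15 kg; m₂ = 176 t = 1.760×10^5 kg; r = 2.57×10^5 m; G = 6.674×10^-11 N·m²/kg².
F = 0.6687 N
0.6687 N × (1 lbf / 4.448 N) = 0.1503 lbf

0.150 lbf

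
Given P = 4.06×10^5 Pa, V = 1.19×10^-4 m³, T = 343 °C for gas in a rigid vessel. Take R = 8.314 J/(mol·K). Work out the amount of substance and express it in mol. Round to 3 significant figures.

0.00943 mol

Rearranging: n = PV/(RT).
P = 4.06×10^5 Pa; V = 1.19×10^-4 m³; T = 343 °C = 616.1 K; R = 8.314 J/(mol·K).
n = 0.009431 mol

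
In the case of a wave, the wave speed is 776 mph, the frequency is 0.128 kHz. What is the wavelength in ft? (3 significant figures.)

8.89 ft

Rearranging: λ = v/f.
v = 776 mph = 346.9 m/s; f = 0.128 kHz = 128.0 Hz.
λ = 2.710 m
2.710 m × (1 ft / 0.3048 m) = 8.892 ft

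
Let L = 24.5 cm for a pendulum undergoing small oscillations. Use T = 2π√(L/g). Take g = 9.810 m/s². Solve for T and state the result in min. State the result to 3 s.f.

0.0165 min

Directly: T = 2π√(L/g).
L = 24.5 cm = 0.2450 m; g = 9.810 m/s².
T = 0.9930 s
0.9930 s × (1 min / 60.00 s) = 0.01655 min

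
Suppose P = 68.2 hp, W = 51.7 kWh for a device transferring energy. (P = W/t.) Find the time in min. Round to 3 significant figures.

61.0 min

Solving P = W/t for t: t = W/P.
P = 68.2 hp = 50857 W; W = 51.7 kWh = 1.861×10^8 J.
t = 3660 s
3660 s × (1 min / 60.00 s) = 60.99 min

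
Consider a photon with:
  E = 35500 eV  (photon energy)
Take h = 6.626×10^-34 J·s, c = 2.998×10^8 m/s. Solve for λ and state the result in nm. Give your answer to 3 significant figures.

Solving E = h·c/λ for λ: λ = hc/E.
E = 35500 eV = 5.688×10^-15 J; h = 6.626×10^-34 J·s; c = 2.998×10^8 m/s.
λ = 3.493×10^-11 m
3.493×10^-11 m × (1 nm / 1.000×10^-9 m) = 0.03493 nm

0.0349 nm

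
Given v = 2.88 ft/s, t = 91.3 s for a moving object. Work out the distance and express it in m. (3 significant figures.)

Rearranging v = d/t for d: d = v·t.
v = 2.88 ft/s = 0.8778 m/s; t = 91.3 s.
d = 80.15 m

80.1 m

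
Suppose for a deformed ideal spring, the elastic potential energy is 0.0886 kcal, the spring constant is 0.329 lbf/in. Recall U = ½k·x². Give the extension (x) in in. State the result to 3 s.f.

Rearranging: x = √(2U/k).
U = 0.0886 kcal = 370.7 J; k = 0.329 lbf/in = 57.62 N/m.
x = 3.587 m
3.587 m × (1 in / 0.02540 m) = 141.2 in

141 in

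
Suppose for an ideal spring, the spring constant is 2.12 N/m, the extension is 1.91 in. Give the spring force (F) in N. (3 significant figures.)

Directly: F = kx.
k = 2.12 N/m; x = 1.91 in = 0.04851 m.
F = 0.1028 N  (the unit combination reduces to kg·m/s² = N)

0.103 N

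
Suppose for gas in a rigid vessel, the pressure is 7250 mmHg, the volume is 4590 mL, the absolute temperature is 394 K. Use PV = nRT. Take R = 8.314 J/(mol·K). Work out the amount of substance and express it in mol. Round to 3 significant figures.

Rearranging: n = PV/(RT).
P = 7250 mmHg = 9.666×10^5 Pa; V = 4590 mL = 0.004590 m³; T = 394 K; R = 8.314 J/(mol·K).
n = 1.354 mol

1.35 mol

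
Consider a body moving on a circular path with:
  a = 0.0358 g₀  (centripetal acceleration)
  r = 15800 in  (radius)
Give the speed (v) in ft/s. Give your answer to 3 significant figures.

38.9 ft/s

Solving a = v²/r for v: v = √(a·r).
a = 0.0358 g₀ = 0.3511 m/s²; r = 15800 in = 401.3 m.
v = 11.87 m/s
11.87 m/s × (1 ft/s / 0.3048 m/s) = 38.94 ft/s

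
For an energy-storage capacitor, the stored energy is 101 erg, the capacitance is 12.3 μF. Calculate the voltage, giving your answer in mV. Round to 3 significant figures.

1280 mV

Rearranging: V = √(2E/C).
E = 101 erg = 1.010×10^-5 J; C = 12.3 μF = 1.230×10^-5 F.
V = 1.282 V  (the unit combination reduces to kg·m²/(A·s³) = V)
1.282 V × (1 mV / 0.001000 V) = 1282 mV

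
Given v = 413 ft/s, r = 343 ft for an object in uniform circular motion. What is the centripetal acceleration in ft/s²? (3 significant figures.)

Directly: a = v²/r.
v = 413 ft/s = 125.9 m/s; r = 343 ft = 104.5 m.
a = 151.6 m/s²
151.6 m/s² × (1 ft/s² / 0.3048 m/s²) = 497.3 ft/s²

497 ft/s²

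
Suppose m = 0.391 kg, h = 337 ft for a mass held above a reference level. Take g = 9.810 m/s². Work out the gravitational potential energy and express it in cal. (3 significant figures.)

94.2 cal

PE is given directly by: PE = mgh.
m = 0.391 kg; h = 337 ft = 102.7 m; g = 9.810 m/s².
PE = 394.0 J
394.0 J × (1 cal / 4.184 J) = 94.17 cal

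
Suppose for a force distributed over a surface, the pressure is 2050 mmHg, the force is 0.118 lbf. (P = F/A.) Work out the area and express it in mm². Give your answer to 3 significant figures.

1.92 mm²

Solving P = F/A for A: A = F/P.
P = 2050 mmHg = 2.733×10^5 Pa; F = 0.118 lbf = 0.5249 N.
A = 1.920×10^-6 m²
1.920×10^-6 m² × (1 mm² / 1.000×10^-6 m²) = 1.920 mm²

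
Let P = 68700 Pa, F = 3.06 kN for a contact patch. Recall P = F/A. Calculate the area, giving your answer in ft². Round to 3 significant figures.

Rearranging P = F/A for A: A = F/P.
P = 68700 Pa; F = 3.06 kN = 3060 N.
A = 0.04454 m²
0.04454 m² × (1 ft² / 0.09290 m²) = 0.4794 ft²

0.479 ft²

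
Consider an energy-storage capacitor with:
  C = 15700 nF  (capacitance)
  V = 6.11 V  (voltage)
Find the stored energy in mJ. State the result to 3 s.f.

0.293 mJ

E is given directly by: E = ½CV².
C = 15700 nF = 1.570×10^-5 F; V = 6.11 V.
E = 2.931×10^-4 J
2.931×10^-4 J × (1 mJ / 0.001000 J) = 0.2931 mJ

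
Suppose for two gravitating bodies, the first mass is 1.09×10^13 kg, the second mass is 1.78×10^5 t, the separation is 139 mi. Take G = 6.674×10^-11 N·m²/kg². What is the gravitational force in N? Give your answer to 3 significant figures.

From Newton's law of gravitation: F = Gm₁m₂/r².
m₁ = 1.09×10^13 kg; m₂ = 1.78×10^5 t = 1.780×10^8 kg; r = 139 mi = 2.237×10^5 m; G = 6.674×10^-11 N·m²/kg².
F = 2.588 N  (the unit combination reduces to kg·m/s² = N)

2.59 N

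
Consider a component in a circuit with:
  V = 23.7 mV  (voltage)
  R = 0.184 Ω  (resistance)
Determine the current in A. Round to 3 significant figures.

0.129 A

From Ohm's law: I = V/R.
V = 23.7 mV = 0.02370 V; R = 0.184 Ω.
I = 0.1288 A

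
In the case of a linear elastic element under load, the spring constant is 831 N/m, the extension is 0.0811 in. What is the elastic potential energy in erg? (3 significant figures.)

17600 erg

U is given directly by: U = ½kx².
k = 831 N/m; x = 0.0811 in = 0.002060 m.
U = 0.001763 J
0.001763 J × (1 erg / 1.000×10^-7 J) = 17631 erg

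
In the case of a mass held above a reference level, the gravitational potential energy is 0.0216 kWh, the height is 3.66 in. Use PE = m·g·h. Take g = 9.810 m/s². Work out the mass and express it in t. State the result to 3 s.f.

85.3 t

Rearranging: m = PE/(g·h).
PE = 0.0216 kWh = 77760 J; h = 3.66 in = 0.09296 m; g = 9.810 m/s².
m = 85265 kg
85265 kg × (1 t / 1000 kg) = 85.27 t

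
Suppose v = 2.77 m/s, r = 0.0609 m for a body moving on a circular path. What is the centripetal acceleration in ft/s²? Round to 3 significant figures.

413 ft/s²

Directly: a = v²/r.
v = 2.77 m/s; r = 0.0609 m.
a = 126.0 m/s²
126.0 m/s² × (1 ft/s² / 0.3048 m/s²) = 413.4 ft/s²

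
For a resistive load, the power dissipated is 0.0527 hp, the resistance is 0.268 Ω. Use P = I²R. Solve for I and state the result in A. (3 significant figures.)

12.1 A

Rearranging: I = √(P/R).
P = 0.0527 hp = 39.30 W; R = 0.268 Ω.
I = 12.11 A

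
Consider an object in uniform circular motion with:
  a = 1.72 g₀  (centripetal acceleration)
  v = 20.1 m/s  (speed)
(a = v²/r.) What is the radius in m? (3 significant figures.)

24.0 m

Rearranging: r = v²/a.
a = 1.72 g₀ = 16.87 m/s²; v = 20.1 m/s.
r = 23.95 m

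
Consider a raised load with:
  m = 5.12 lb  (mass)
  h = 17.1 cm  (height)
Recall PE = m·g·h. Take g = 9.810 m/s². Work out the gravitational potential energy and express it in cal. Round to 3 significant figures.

0.931 cal

Directly: PE = mgh.
m = 5.12 lb = 2.322 kg; h = 17.1 cm = 0.1710 m; g = 9.810 m/s².
PE = 3.896 J
3.896 J × (1 cal / 4.184 J) = 0.9311 cal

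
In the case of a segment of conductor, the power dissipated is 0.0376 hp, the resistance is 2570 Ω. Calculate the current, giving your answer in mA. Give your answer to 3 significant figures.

Rearranging: I = √(P/R).
P = 0.0376 hp = 28.04 W; R = 2570 Ω.
I = 0.1045 A
0.1045 A × (1 mA / 0.001000 A) = 104.5 mA

104 mA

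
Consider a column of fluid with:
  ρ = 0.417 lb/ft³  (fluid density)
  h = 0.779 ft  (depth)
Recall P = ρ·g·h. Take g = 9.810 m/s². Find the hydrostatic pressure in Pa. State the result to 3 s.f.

Directly: P = ρgh.
ρ = 0.417 lb/ft³ = 6.680 kg/m³; h = 0.779 ft = 0.2374 m; g = 9.810 m/s².
P = 15.56 Pa

15.6 Pa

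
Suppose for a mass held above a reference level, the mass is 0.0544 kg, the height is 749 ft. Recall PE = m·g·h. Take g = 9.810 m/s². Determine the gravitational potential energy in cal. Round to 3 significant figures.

Directly: PE = mgh.
m = 0.0544 kg; h = 749 ft = 228.3 m; g = 9.810 m/s².
PE = 121.8 J
121.8 J × (1 cal / 4.184 J) = 29.12 cal

29.1 cal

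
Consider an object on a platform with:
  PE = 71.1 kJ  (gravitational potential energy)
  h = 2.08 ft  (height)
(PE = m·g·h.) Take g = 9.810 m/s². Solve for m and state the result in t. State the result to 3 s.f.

11.4 t

Solving PE = m·g·h for m: m = PE/(g·h).
PE = 71.1 kJ = 71100 J; h = 2.08 ft = 0.6340 m; g = 9.810 m/s².
m = 11432 kg
11432 kg × (1 t / 1000 kg) = 11.43 t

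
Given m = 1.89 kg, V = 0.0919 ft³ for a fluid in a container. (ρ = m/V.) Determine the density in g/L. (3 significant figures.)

726 g/L

ρ is given directly by: ρ = m/V.
m = 1.89 kg; V = 0.0919 ft³ = 0.002602 m³.
ρ = 726.3 kg/m³
Since 1 g/L = 1 kg/m³, 726.3 g/L.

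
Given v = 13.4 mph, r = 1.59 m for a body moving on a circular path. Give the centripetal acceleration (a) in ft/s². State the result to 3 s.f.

74.0 ft/s²

a is given directly by: a = v²/r.
v = 13.4 mph = 5.990 m/s; r = 1.59 m.
a = 22.57 m/s²
22.57 m/s² × (1 ft/s² / 0.3048 m/s²) = 74.04 ft/s²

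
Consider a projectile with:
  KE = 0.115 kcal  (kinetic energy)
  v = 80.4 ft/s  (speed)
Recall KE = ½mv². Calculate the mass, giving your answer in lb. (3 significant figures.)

3.53 lb

Solving KE = ½mv² for m: m = 2·KE/v².
KE = 0.115 kcal = 481.2 J; v = 80.4 ft/s = 24.51 m/s.
m = 1.602 kg
1.602 kg × (1 lb / 0.4536 kg) = 3.533 lb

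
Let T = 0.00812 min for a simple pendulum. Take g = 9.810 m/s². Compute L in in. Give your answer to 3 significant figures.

2.32 in

Solving T = 2π√(L/g) for L: L = g·(T/2π)².
T = 0.00812 min = 0.4872 s; g = 9.810 m/s².
L = 0.05898 m
0.05898 m × (1 in / 0.02540 m) = 2.322 in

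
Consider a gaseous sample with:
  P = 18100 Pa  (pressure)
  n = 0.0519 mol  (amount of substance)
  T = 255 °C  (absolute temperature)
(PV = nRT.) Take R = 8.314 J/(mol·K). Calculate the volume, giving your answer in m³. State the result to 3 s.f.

0.0126 m³

From the ideal-gas law: V = nRT/P.
P = 18100 Pa; n = 0.0519 mol; T = 255 °C = 528.1 K; R = 8.314 J/(mol·K).
V = 0.01259 m³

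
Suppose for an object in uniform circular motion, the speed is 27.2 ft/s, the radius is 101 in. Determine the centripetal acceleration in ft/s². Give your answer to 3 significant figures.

Directly: a = v²/r.
v = 27.2 ft/s = 8.291 m/s; r = 101 in = 2.565 m.
a = 26.79 m/s²
26.79 m/s² × (1 ft/s² / 0.3048 m/s²) = 87.90 ft/s²

87.9 ft/s²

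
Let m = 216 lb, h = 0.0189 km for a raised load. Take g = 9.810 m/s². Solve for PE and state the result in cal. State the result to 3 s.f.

4340 cal

PE is given directly by: PE = mgh.
m = 216 lb = 97.98 kg; h = 0.0189 km = 18.90 m; g = 9.810 m/s².
PE = 18166 J
18166 J × (1 cal / 4.184 J) = 4342 cal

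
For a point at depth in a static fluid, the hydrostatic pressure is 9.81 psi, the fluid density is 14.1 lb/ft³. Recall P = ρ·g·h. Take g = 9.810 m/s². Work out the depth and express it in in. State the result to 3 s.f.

1200 in

Solving P = ρ·g·h for h: h = P/(ρ·g).
P = 9.81 psi = 67638 Pa; ρ = 14.1 lb/ft³ = 225.9 kg/m³; g = 9.810 m/s².
h = 30.53 m
30.53 m × (1 in / 0.02540 m) = 1202 in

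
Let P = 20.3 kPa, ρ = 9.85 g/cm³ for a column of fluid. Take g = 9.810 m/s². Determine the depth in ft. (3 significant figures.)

Rearranging P = ρ·g·h for h: h = P/(ρ·g).
P = 20.3 kPa = 20300 Pa; ρ = 9.85 g/cm³ = 9850 kg/m³; g = 9.810 m/s².
h = 0.2101 m
0.2101 m × (1 ft / 0.3048 m) = 0.6892 ft

0.689 ft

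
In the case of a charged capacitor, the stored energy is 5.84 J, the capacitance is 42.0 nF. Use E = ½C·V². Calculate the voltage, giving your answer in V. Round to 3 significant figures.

16700 V

Rearranging: V = √(2E/C).
E = 5.84 J; C = 42.0 nF = 4.200×10^-8 F.
V = 16676 V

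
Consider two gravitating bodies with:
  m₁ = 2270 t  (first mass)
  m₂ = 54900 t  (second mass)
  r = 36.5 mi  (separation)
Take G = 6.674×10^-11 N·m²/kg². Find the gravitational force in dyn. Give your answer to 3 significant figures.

From Newton's law of gravitation: F = Gm₁m₂/r².
m₁ = 2270 t = 2.270×10^6 kg; m₂ = 54900 t = 5.490×10^7 kg; r = 36.5 mi = 58741 m; G = 6.674×10^-11 N·m²/kg².
F = 2.410×10^-6 N  (the unit combination reduces to kg·m/s² = N)
2.410×10^-6 N × (1 dyn / 1.000×10^-5 N) = 0.2410 dyn

0.241 dyn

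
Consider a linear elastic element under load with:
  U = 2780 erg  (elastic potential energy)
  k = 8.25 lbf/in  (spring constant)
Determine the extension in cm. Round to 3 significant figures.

Solving U = ½k·x² for x: x = √(2U/k).
U = 2780 erg = 2.780×10^-4 J; k = 8.25 lbf/in = 1445 N/m.
x = 6.203×10^-4 m
6.203×10^-4 m × (1 cm / 0.01000 m) = 0.06203 cm

0.0620 cm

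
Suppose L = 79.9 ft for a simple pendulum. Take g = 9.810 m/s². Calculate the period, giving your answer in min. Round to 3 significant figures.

T is given directly by: T = 2π√(L/g).
L = 79.9 ft = 24.35 m; g = 9.810 m/s².
T = 9.900 s
9.900 s × (1 min / 60.00 s) = 0.1650 min

0.165 min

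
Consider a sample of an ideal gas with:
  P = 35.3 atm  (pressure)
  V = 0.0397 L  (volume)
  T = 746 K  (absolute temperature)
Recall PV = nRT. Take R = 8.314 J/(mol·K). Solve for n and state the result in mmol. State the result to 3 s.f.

22.9 mmol

Rearranging PV = nRT for n: n = PV/(RT).
P = 35.3 atm = 3.577×10^6 Pa; V = 0.0397 L = 3.970×10^-5 m³; T = 746 K; R = 8.314 J/(mol·K).
n = 0.02289 mol
0.02289 mol × (1 mmol / 0.001000 mol) = 22.89 mmol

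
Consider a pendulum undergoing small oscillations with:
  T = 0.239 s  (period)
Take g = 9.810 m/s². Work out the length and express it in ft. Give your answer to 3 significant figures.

0.0466 ft

Rearranging: L = g·(T/2π)².
T = 0.239 s; g = 9.810 m/s².
L = 0.01419 m
0.01419 m × (1 ft / 0.3048 m) = 0.04657 ft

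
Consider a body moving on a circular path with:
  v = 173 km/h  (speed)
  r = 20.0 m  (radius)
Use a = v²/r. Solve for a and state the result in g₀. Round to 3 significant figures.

11.8 g₀

Directly: a = v²/r.
v = 173 km/h = 48.06 m/s; r = 20.0 m.
a = 115.5 m/s²
115.5 m/s² × (1 g₀ / 9.807 m/s²) = 11.77 g₀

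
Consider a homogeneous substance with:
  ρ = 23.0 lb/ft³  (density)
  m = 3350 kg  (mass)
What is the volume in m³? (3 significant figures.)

9.09 m³

Solving ρ = m/V for V: V = m/ρ.
ρ = 23.0 lb/ft³ = 368.4 kg/m³; m = 3350 kg.
V = 9.093 m³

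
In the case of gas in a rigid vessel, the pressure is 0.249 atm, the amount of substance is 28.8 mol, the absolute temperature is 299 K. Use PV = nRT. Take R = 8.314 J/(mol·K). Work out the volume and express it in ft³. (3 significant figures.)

Rearranging PV = nRT for V: V = nRT/P.
P = 0.249 atm = 25230 Pa; n = 28.8 mol; T = 299 K; R = 8.314 J/(mol·K).
V = 2.838 m³
2.838 m³ × (1 ft³ / 0.02832 m³) = 100.2 ft³

100 ft³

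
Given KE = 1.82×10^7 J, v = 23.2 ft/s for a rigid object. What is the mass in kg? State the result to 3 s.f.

7.28×10^5 kg

Solving KE = ½mv² for m: m = 2·KE/v².
KE = 1.82×10^7 J; v = 23.2 ft/s = 7.071 m/s.
m = 7.279×10^5 kg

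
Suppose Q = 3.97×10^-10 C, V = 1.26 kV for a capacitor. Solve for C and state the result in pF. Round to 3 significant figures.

Directly: C = Q/V.
Q = 3.97×10^-10 C; V = 1.26 kV = 1260 V.
C = 3.151×10^-13 F
3.151×10^-13 F × (1 pF / 1.000×10^-12 F) = 0.3151 pF

0.315 pF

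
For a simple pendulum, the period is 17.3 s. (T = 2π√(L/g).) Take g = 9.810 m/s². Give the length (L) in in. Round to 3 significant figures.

Rearranging: L = g·(T/2π)².
T = 17.3 s; g = 9.810 m/s².
L = 74.37 m
74.37 m × (1 in / 0.02540 m) = 2928 in

2930 in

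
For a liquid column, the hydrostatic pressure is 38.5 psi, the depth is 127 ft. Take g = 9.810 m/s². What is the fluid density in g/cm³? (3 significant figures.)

Rearranging: ρ = P/(g·h).
P = 38.5 psi = 2.654×10^5 Pa; h = 127 ft = 38.71 m; g = 9.810 m/s².
ρ = 699.0 kg/m³
699.0 kg/m³ × (1 g/cm³ / 1000 kg/m³) = 0.6990 g/cm³

0.699 g/cm³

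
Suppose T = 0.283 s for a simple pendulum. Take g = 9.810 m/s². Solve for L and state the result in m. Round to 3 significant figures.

Rearranging T = 2π√(L/g) for L: L = g·(T/2π)².
T = 0.283 s; g = 9.810 m/s².
L = 0.01990 m

0.0199 m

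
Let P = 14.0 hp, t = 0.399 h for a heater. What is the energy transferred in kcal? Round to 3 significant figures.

3580 kcal

Solving P = W/t for W: W = P·t.
P = 14.0 hp = 10440 W; t = 0.399 h = 1436 s.
W = 1.500×10^7 J  (the unit combination reduces to kg·m²/s² = J)
1.500×10^7 J × (1 kcal / 4184 J) = 3584 kcal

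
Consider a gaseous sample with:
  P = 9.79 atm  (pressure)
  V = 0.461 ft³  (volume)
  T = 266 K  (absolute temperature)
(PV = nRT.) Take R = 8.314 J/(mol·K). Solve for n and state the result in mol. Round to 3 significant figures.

5.86 mol

From the ideal-gas law: n = PV/(RT).
P = 9.79 atm = 9.920×10^5 Pa; V = 0.461 ft³ = 0.01305 m³; T = 266 K; R = 8.314 J/(mol·K).
n = 5.855 mol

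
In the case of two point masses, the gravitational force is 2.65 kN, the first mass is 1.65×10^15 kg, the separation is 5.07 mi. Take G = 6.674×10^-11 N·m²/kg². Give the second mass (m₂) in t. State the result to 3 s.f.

1600 t

Rearranging: m₂ = F·r²/(G·m₁).
F = 2.65 kN = 2650 N; m₁ = 1.65×10^15 kg; r = 5.07 mi = 8159 m; G = 6.674×10^-11 N·m²/kg².
m₂ = 1.602×10^6 kg
1.602×10^6 kg × (1 t / 1000 kg) = 1602 t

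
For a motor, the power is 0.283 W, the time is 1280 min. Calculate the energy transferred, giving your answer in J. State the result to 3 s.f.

21700 J

Rearranging: W = P·t.
P = 0.283 W; t = 1280 min = 76800 s.
W = 21734 J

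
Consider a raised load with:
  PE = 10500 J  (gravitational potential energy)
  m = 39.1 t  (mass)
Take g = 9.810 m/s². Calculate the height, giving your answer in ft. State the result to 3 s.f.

Solving PE = m·g·h for h: h = PE/(m·g).
PE = 10500 J; m = 39.1 t = 39100 kg; g = 9.810 m/s².
h = 0.02737 m
0.02737 m × (1 ft / 0.3048 m) = 0.08981 ft

0.0898 ft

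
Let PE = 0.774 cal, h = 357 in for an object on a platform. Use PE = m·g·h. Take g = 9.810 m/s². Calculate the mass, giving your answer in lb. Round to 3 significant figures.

0.0803 lb

Solving PE = m·g·h for m: m = PE/(g·h).
PE = 0.774 cal = 3.238 J; h = 357 in = 9.068 m; g = 9.810 m/s².
m = 0.03641 kg
0.03641 kg × (1 lb / 0.4536 kg) = 0.08026 lb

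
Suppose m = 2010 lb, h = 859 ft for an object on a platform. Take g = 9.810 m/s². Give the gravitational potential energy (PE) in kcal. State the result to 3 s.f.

560 kcal

Directly: PE = mgh.
m = 2010 lb = 911.7 kg; h = 859 ft = 261.8 m; g = 9.810 m/s².
PE = 2.342×10^6 J
2.342×10^6 J × (1 kcal / 4184 J) = 559.7 kcal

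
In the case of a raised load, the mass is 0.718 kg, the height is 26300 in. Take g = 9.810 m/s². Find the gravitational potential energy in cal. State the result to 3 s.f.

PE is given directly by: PE = mgh.
m = 0.718 kg; h = 26300 in = 668.0 m; g = 9.810 m/s².
PE = 4705 J
4705 J × (1 cal / 4.184 J) = 1125 cal

1120 cal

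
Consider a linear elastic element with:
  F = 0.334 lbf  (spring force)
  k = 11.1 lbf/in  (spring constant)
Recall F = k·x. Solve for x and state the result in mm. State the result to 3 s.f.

0.764 mm

Rearranging F = k·x for x: x = F/k.
F = 0.334 lbf = 1.486 N; k = 11.1 lbf/in = 1944 N/m.
x = 7.643×10^-4 m
7.643×10^-4 m × (1 mm / 0.001000 m) = 0.7643 mm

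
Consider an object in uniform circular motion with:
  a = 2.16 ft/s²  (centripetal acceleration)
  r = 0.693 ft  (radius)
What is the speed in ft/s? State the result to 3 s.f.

Solving a = v²/r for v: v = √(a·r).
a = 2.16 ft/s² = 0.6584 m/s²; r = 0.693 ft = 0.2112 m.
v = 0.3729 m/s
0.3729 m/s × (1 ft/s / 0.3048 m/s) = 1.223 ft/s

1.22 ft/s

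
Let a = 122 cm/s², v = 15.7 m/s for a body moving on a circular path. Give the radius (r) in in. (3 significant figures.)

Rearranging: r = v²/a.
a = 122 cm/s² = 1.220 m/s²; v = 15.7 m/s.
r = 202.0 m
202.0 m × (1 in / 0.02540 m) = 7954 in

7950 in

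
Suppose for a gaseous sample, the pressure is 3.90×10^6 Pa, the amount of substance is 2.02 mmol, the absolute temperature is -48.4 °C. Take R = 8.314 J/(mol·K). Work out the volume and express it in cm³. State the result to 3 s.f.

0.968 cm³

From the ideal-gas law: V = nRT/P.
P = 3.90×10^6 Pa; n = 2.02 mmol = 0.002020 mol; T = -48.4 °C = 224.7 K; R = 8.314 J/(mol·K).
V = 9.678×10^-7 m³
9.678×10^-7 m³ × (1 cm³ / 1.000×10^-6 m³) = 0.9678 cm³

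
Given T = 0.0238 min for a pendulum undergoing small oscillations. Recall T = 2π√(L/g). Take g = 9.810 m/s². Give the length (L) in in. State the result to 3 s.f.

19.9 in

Rearranging T = 2π√(L/g) for L: L = g·(T/2π)².
T = 0.0238 min = 1.428 s; g = 9.810 m/s².
L = 0.5067 m
0.5067 m × (1 in / 0.02540 m) = 19.95 in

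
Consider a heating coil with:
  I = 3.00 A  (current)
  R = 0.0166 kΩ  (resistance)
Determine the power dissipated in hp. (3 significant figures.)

P is given directly by: P = I²R.
I = 3.00 A; R = 0.0166 kΩ = 16.60 Ω.
P = 149.4 W
149.4 W × (1 hp / 745.7 W) = 0.2003 hp

0.200 hp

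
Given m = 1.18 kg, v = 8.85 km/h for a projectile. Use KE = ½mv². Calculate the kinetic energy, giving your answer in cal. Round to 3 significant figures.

0.852 cal

Directly: KE = ½mv².
m = 1.18 kg; v = 8.85 km/h = 2.458 m/s.
KE = 3.566 J  (the unit combination reduces to kg·m²/s² = J)
3.566 J × (1 cal / 4.184 J) = 0.8522 cal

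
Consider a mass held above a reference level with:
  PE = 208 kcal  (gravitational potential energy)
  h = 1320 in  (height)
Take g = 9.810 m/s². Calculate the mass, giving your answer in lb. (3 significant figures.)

5830 lb

Solving PE = m·g·h for m: m = PE/(g·h).
PE = 208 kcal = 8.703×10^5 J; h = 1320 in = 33.53 m; g = 9.810 m/s².
m = 2646 kg
2646 kg × (1 lb / 0.4536 kg) = 5833 lb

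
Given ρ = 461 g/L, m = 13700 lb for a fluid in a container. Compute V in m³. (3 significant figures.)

Rearranging ρ = m/V for V: V = m/ρ.
ρ = 461 g/L = 461.0 kg/m³; m = 13700 lb = 6214 kg.
V = 13.48 m³

13.5 m³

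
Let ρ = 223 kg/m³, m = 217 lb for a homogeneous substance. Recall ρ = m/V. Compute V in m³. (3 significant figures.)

0.441 m³

Rearranging: V = m/ρ.
ρ = 223 kg/m³; m = 217 lb = 98.43 kg.
V = 0.4414 m³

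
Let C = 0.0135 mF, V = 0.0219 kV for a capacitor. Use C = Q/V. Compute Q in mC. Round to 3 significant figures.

0.296 mC

Solving C = Q/V for Q: Q = CV.
C = 0.0135 mF = 1.350×10^-5 F; V = 0.0219 kV = 21.90 V.
Q = 2.956×10^-4 C  (the unit combination reduces to A·s = C)
2.956×10^-4 C × (1 mC / 0.001000 C) = 0.2956 mC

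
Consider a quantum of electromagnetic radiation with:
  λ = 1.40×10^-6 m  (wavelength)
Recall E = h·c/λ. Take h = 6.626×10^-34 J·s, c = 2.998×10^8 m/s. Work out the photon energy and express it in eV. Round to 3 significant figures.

0.886 eV

E is given directly by: E = hc/λ.
λ = 1.40×10^-6 m; h = 6.626×10^-34 J·s; c = 2.998×10^8 m/s.
E = 1.419×10^-19 J
1.419×10^-19 J × (1 eV / 1.602×10^-19 J) = 0.8856 eV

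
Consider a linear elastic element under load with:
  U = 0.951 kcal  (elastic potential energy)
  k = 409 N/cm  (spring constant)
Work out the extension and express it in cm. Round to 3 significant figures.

Solving U = ½k·x² for x: x = √(2U/k).
U = 0.951 kcal = 3979 J; k = 409 N/cm = 40900 N/m.
x = 0.4411 m
0.4411 m × (1 cm / 0.01000 m) = 44.11 cm

44.1 cm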